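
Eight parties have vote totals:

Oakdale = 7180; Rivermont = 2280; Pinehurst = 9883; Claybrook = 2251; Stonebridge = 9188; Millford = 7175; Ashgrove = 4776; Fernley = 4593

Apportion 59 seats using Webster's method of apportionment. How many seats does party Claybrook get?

Standard divisor 47326/59 ≈ 802.136; standard quotas: Oakdale 8.951, Rivermont 2.842, Pinehurst 12.321, Claybrook 2.806, Stonebridge 11.454, Millford 8.945, Ashgrove 5.954, Fernley 5.726.
Rounding to the nearest integer gives Oakdale 9, Rivermont 3, Pinehurst 12, Claybrook 3, Stonebridge 11, Millford 9, Ashgrove 6, Fernley 6 — total 59, matching the house size, so no adjustment is needed.
Claybrook receives 3.

3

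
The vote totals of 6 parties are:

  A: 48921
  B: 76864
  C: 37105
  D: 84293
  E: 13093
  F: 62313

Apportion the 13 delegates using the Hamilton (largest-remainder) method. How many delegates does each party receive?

A 2, B 3, C 1, D 3, E 1, F 3

Standard divisor: 322589 ÷ 13 ≈ 24814.538.
Standard quotas: A 1.9715, B 3.0975, C 1.4953, D 3.3969, E 0.5276, F 2.5111.
Lower quotas: A 1, B 3, C 1, D 3, E 0, F 2 (sum 10, leaving 3 seats).
Remainders in descending order: A 0.9715, E 0.5276, F 0.5111, C 0.4953, D 0.3969, B 0.0975.
Largest remainders: A, E, F receive the extra seats.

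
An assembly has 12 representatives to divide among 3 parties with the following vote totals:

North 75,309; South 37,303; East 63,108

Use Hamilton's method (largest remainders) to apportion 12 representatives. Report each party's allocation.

Total 175720; standard divisor 175720/12 ≈ 14643.333.
Standard quotas: North 5.1429, South 2.5474, East 4.3097.
Lower quotas: North 5, South 2, East 4 (sum 11, leaving 1 seat).
Remainders in descending order: South 0.5474, East 0.3097, North 0.1429.
The surplus seat goes to South.

North: 5, South: 3, East: 4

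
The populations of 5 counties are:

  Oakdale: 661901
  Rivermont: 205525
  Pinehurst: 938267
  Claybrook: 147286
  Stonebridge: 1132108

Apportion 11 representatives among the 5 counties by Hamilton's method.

The standard divisor is 3085087/11 ≈ 280462.455.
Standard quotas: Oakdale 2.3600, Rivermont 0.7328, Pinehurst 3.3454, Claybrook 0.5252, Stonebridge 4.0366.
Lower quotas: Oakdale 2, Rivermont 0, Pinehurst 3, Claybrook 0, Stonebridge 4 (sum 9, leaving 2 seats).
Remainders in descending order: Rivermont 0.7328, Claybrook 0.5252, Oakdale 0.3600, Pinehurst 0.3454, Stonebridge 0.0366.
The surplus seats go to Rivermont, Claybrook.

Oakdale 2; Rivermont 1; Pinehurst 3; Claybrook 1; Stonebridge 4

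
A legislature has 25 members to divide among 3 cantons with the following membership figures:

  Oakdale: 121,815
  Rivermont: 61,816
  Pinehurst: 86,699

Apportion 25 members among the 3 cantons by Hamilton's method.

Total 270330; standard divisor 270330/25 ≈ 10813.2.
Standard quotas: Oakdale 11.2654, Rivermont 5.7167, Pinehurst 8.0179.
Lower quotas: Oakdale 11, Rivermont 5, Pinehurst 8 (sum 24, leaving 1 seat).
Remainders in descending order: Rivermont 0.7167, Oakdale 0.2654, Pinehurst 0.0179.
The surplus seat goes to Rivermont.

Oakdale=11, Rivermont=6, Pinehurst=8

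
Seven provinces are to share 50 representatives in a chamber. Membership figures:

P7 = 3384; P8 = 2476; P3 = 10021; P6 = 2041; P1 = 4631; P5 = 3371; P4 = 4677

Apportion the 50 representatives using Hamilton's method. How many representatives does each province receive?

P7 6; P8 4; P3 16; P6 3; P1 8; P5 5; P4 8

Standard divisor: 30601 ÷ 50 ≈ 612.02.
Standard quotas: P7 5.5292, P8 4.0456, P3 16.3736, P6 3.3349, P1 7.5667, P5 5.5080, P4 7.6419.
Lower quotas: P7 5, P8 4, P3 16, P6 3, P1 7, P5 5, P4 7 (sum 47, leaving 3 seats).
Remainders in descending order: P4 0.6419, P1 0.5667, P7 0.5292, P5 0.5080, P3 0.3736, P6 0.3349, P8 0.0456.
The surplus seats go to P4, P1, P7.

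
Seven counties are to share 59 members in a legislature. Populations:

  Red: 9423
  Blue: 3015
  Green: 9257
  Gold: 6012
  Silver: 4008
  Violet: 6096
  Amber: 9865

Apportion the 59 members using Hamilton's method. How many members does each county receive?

Red 12; Blue 4; Green 11; Gold 7; Silver 5; Violet 8; Amber 12

The standard divisor is 47676/59 ≈ 808.068.
Standard quotas: Red 11.6612, Blue 3.7311, Green 11.4557, Gold 7.4400, Silver 4.9600, Violet 7.5439, Amber 12.2081.
Lower quotas: Red 11, Blue 3, Green 11, Gold 7, Silver 4, Violet 7, Amber 12 (sum 55, leaving 4 seats).
Remainders in descending order: Silver 0.9600, Blue 0.7311, Red 0.6612, Violet 0.5439, Green 0.4557, Gold 0.4400, Amber 0.2081.
Largest remainders: Silver, Blue, Red, Violet receive the extra seats.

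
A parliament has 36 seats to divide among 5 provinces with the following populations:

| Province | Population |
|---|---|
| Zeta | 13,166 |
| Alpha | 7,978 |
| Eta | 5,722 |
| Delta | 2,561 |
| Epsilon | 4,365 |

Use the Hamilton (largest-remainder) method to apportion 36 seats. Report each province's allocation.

Total 33792; standard divisor 33792/36 ≈ 938.667.
Standard quotas: Zeta 14.0263, Alpha 8.4993, Eta 6.0959, Delta 2.7283, Epsilon 4.6502.
Lower quotas: Zeta 14, Alpha 8, Eta 6, Delta 2, Epsilon 4 (sum 34, leaving 2 seats).
Remainders in descending order: Delta 0.7283, Epsilon 0.6502, Alpha 0.4993, Eta 0.0959, Zeta 0.0263.
The surplus seats go to Delta, Epsilon.

Zeta=14, Alpha=8, Eta=6, Delta=3, Epsilon=5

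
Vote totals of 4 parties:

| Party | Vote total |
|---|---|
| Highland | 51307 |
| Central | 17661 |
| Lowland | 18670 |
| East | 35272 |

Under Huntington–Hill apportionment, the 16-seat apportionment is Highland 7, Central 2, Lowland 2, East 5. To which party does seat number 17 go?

Priority for the next seat is population ÷ (√(s·(s+1))).
Priorities: Highland 6856.186, Central 7210.073, Lowland 7621.996, East 6439.757.
Highest priority: Lowland.

Lowland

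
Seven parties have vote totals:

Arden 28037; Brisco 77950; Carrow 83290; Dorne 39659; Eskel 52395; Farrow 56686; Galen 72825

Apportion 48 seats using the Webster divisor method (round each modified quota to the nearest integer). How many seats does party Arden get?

Standard divisor 410842/48 ≈ 8559.208; standard quotas: Arden 3.276, Brisco 9.107, Carrow 9.731, Dorne 4.633, Eskel 6.121, Farrow 6.623, Galen 8.508.
Rounding to the nearest integer gives 3, 9, 10, 5, 6, 7, 9 = 49 seats, so the divisor must be adjusted.
With modified divisor 8600: modified quotas Arden 3.260, Brisco 9.064, Carrow 9.685, Dorne 4.612, Eskel 6.092, Farrow 6.591, Galen 8.468.
Rounding to the nearest integer: Arden 3, Brisco 9, Carrow 10, Dorne 5, Eskel 6, Farrow 7, Galen 8 (total 48).
Arden receives 3.

3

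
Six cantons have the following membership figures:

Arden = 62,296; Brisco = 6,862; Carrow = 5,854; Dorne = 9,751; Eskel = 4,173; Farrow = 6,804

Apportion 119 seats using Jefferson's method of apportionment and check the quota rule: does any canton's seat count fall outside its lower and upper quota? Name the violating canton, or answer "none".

Arden

Standard quotas: Arden 77.431, Brisco 8.529, Carrow 7.276, Dorne 12.120, Eskel 5.187, Farrow 8.457.
Jefferson allocation: Arden 79, Brisco 8, Carrow 7, Dorne 12, Eskel 5, Farrow 8.
Arden has quota 77.431 (lower 77, upper 78) but receives 79 — outside the quota interval.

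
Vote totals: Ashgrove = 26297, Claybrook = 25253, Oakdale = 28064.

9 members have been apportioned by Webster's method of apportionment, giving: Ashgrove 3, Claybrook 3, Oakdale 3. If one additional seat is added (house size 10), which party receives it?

Priority for the next seat is population ÷ (current seats + 0.5).
Priorities: Ashgrove 7513.429, Claybrook 7215.143, Oakdale 8018.286.
Highest priority: Oakdale.

Oakdale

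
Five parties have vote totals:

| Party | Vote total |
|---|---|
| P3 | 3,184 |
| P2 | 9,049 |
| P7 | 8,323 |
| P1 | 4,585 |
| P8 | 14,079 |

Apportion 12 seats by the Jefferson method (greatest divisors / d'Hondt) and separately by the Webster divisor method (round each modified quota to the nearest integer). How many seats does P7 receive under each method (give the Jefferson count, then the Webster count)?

2 and 3

Jefferson: P3 1, P2 3, P7 2, P1 1, P8 5.
Webster: P3 1, P2 3, P7 3, P1 1, P8 4.
P7 gets 2 under Jefferson and 3 under Webster.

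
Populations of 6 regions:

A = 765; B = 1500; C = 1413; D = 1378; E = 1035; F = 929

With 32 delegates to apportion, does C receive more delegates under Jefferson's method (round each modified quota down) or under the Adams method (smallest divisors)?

Jefferson: A 3, B 7, C 7, D 6, E 5, F 4.
Adams: A 4, B 7, C 6, D 6, E 5, F 4.
C gets 7 under Jefferson and 6 under Adams.

Jefferson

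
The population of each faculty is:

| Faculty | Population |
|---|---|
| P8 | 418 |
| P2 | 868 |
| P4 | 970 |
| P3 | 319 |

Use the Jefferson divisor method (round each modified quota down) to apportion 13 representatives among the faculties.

P8 2; P2 5; P4 5; P3 1

Standard divisor 2575/13 ≈ 198.077; standard quotas: P8 2.110, P2 4.382, P4 4.897, P3 1.610.
Rounding down gives 2, 4, 4, 1 = 11 seats, so the divisor must be adjusted.
With modified divisor 170: modified quotas P8 2.459, P2 5.106, P4 5.706, P3 1.876.
Rounding down: P8 2, P2 5, P4 5, P3 1 (total 13).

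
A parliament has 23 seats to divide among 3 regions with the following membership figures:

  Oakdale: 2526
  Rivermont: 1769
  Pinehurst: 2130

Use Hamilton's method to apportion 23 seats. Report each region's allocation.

Total 6425; standard divisor 6425/23 ≈ 279.348.
Standard quotas: Oakdale 9.042, Rivermont 6.333, Pinehurst 7.625.
Lower quotas: Oakdale 9, Rivermont 6, Pinehurst 7 (sum 22, leaving 1 seat).
Remainders in descending order: Pinehurst 0.625, Rivermont 0.333, Oakdale 0.042.
Largest remainder: Pinehurst receives the extra seat.

Oakdale=9, Rivermont=6, Pinehurst=8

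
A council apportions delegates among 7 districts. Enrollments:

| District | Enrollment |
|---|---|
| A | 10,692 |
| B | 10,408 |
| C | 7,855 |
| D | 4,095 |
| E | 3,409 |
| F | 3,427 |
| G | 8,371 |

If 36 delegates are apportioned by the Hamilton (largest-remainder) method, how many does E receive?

2

The standard divisor is 48257/36 ≈ 1340.472.
Standard quotas: A 7.9763, B 7.7644, C 5.8599, D 3.0549, E 2.5431, F 2.5566, G 6.2448.
Lower quotas: A 7, B 7, C 5, D 3, E 2, F 2, G 6 (sum 32, leaving 4 seats).
Remainders in descending order: A 0.9763, C 0.8599, B 0.7644, F 0.5566, E 0.5431, G 0.2448, D 0.0549.
The surplus seats go to A, C, B, F.
E receives 2.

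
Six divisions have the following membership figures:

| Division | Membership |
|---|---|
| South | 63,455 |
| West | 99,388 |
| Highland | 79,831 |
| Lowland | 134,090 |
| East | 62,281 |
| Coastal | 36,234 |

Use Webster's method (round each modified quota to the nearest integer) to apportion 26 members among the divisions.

South=4, West=6, Highland=4, Lowland=7, East=3, Coastal=2

Standard divisor 475279/26 ≈ 18279.962; standard quotas: South 3.471, West 5.437, Highland 4.367, Lowland 7.335, East 3.407, Coastal 1.982.
Rounding to the nearest integer gives 3, 5, 4, 7, 3, 2 = 24 seats, so the divisor must be adjusted.
With modified divisor 18000: modified quotas South 3.525, West 5.522, Highland 4.435, Lowland 7.449, East 3.460, Coastal 2.013.
Rounding to the nearest integer: South 4, West 6, Highland 4, Lowland 7, East 3, Coastal 2 (total 26).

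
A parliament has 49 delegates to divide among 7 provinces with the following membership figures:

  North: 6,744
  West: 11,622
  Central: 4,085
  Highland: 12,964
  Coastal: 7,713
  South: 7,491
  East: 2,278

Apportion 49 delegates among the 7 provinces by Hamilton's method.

North: 6, West: 11, Central: 4, Highland: 12, Coastal: 7, South: 7, East: 2

Standard divisor: 52897 ÷ 49 ≈ 1079.531.
Standard quotas: North 6.2472, West 10.7658, Central 3.7841, Highland 12.0089, Coastal 7.1448, South 6.9391, East 2.1102.
Lower quotas: North 6, West 10, Central 3, Highland 12, Coastal 7, South 6, East 2 (sum 46, leaving 3 seats).
Remainders in descending order: South 0.9391, Central 0.7841, West 0.7658, North 0.2472, Coastal 0.1448, East 0.1102, Highland 0.0089.
The surplus seats go to South, Central, West.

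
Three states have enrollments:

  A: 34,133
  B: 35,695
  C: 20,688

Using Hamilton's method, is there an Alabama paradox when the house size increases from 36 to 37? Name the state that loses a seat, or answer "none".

At 36 seats: A 14, B 14, C 8.
At 37 seats: A 14, B 15, C 8.
No state's allocation decreased.

none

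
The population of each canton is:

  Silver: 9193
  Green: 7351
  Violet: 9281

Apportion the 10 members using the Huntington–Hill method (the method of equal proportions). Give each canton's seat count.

Silver 3, Green 3, Violet 4

With divisor 2666: modified quotas Silver 3.448, Green 2.757, Violet 3.481.
Geometric-mean thresholds: Silver √(3·4)=3.464, Green √(2·3)=2.449, Violet √(3·4)=3.464.
Each quota rounded against its threshold gives Silver 3, Green 3, Violet 4 (total 10).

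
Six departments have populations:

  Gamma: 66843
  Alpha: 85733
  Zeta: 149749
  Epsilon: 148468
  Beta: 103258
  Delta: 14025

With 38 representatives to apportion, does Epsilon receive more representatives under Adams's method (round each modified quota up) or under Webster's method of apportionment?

Adams: Gamma 5, Alpha 6, Zeta 10, Epsilon 9, Beta 7, Delta 1.
Webster: Gamma 4, Alpha 6, Zeta 10, Epsilon 10, Beta 7, Delta 1.
Epsilon gets 9 under Adams and 10 under Webster.

Webster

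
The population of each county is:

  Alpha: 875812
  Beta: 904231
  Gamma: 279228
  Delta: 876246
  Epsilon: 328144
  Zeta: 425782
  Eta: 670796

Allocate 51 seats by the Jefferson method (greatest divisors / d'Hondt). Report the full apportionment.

Alpha 10, Beta 11, Gamma 3, Delta 10, Epsilon 4, Zeta 5, Eta 8

Standard divisor 4360239/51 ≈ 85494.882; standard quotas: Alpha 10.244, Beta 10.576, Gamma 3.266, Delta 10.249, Epsilon 3.838, Zeta 4.980, Eta 7.846.
Rounding down gives 10, 10, 3, 10, 3, 4, 7 = 47 seats, so the divisor must be adjusted.
With modified divisor 80800: modified quotas Alpha 10.839, Beta 11.191, Gamma 3.456, Delta 10.845, Epsilon 4.061, Zeta 5.270, Eta 8.302.
Rounding down: Alpha 10, Beta 11, Gamma 3, Delta 10, Epsilon 4, Zeta 5, Eta 8 (total 51).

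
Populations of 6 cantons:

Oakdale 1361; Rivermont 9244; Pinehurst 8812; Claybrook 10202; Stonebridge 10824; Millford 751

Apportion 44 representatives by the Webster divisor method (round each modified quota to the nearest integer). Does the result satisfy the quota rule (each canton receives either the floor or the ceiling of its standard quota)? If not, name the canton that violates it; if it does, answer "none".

Standard quotas: Oakdale 1.454, Rivermont 9.874, Pinehurst 9.412, Claybrook 10.897, Stonebridge 11.561, Millford 0.802.
Webster allocation: Oakdale 1, Rivermont 10, Pinehurst 9, Claybrook 11, Stonebridge 12, Millford 1.
Every allocation lies between the lower and upper quota.

none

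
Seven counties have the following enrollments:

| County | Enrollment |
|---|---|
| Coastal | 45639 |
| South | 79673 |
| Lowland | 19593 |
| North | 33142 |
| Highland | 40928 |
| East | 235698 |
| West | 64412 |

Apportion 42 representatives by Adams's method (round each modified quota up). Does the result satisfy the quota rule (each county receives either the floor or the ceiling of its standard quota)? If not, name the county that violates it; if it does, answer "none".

East

Standard quotas: Coastal 3.693, South 6.446, Lowland 1.585, North 2.682, Highland 3.312, East 19.071, West 5.212.
Adams allocation: Coastal 4, South 6, Lowland 2, North 3, Highland 4, East 18, West 5.
East has quota 19.071 (lower 19, upper 20) but receives 18 — outside the quota interval.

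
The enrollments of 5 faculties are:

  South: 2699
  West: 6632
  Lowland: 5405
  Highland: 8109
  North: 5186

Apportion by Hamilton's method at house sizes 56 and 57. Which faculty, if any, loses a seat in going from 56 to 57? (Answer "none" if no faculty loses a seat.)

South

At 56 seats: South 6, West 13, Lowland 11, Highland 16, North 10.
At 57 seats: South 5, West 13, Lowland 11, Highland 17, North 11.
South drops from 6 to 5.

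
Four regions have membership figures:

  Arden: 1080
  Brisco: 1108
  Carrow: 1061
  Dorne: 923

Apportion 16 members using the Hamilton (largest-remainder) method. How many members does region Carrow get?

4

The standard divisor is 4172/16 ≈ 260.75.
Standard quotas: Arden 4.142, Brisco 4.249, Carrow 4.069, Dorne 3.540.
Lower quotas: Arden 4, Brisco 4, Carrow 4, Dorne 3 (sum 15, leaving 1 seat).
Remainders in descending order: Dorne 0.540, Brisco 0.249, Arden 0.142, Carrow 0.069.
The surplus seat goes to Dorne.
Carrow receives 4.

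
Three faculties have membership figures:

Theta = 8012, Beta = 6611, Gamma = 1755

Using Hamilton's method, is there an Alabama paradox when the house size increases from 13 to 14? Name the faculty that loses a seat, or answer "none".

At 13 seats: Theta 6, Beta 5, Gamma 2.
At 14 seats: Theta 7, Beta 6, Gamma 1.
Gamma drops from 2 to 1.

Gamma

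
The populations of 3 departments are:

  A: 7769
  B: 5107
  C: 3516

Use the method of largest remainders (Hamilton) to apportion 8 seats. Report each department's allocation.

Standard divisor: 16392 ÷ 8 = 2049.
Standard quotas: A 3.7916, B 2.4924, C 1.7160.
Lower quotas: A 3, B 2, C 1 (sum 6, leaving 2 seats).
Remainders in descending order: A 0.7916, C 0.7160, B 0.4924.
The surplus seats go to A, C.

A 4, B 2, C 2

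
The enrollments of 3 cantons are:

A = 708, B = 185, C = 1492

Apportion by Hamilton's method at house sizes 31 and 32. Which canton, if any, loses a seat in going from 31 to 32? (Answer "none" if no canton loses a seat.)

At 31 seats: A 9, B 3, C 19.
At 32 seats: A 10, B 2, C 20.
B drops from 3 to 2.

B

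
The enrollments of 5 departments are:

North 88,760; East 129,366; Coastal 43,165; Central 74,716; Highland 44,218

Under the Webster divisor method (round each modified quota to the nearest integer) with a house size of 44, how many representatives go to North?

Standard divisor 380225/44 ≈ 8641.477; standard quotas: North 10.271, East 14.970, Coastal 4.995, Central 8.646, Highland 5.117.
Rounding to the nearest integer gives North 10, East 15, Coastal 5, Central 9, Highland 5 — total 44, matching the house size, so no adjustment is needed.
North receives 10.

10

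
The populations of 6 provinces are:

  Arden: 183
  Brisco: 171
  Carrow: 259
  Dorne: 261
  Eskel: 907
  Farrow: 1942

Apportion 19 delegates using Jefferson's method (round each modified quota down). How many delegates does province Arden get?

Standard divisor 3723/19 ≈ 195.947; standard quotas: Arden 0.934, Brisco 0.873, Carrow 1.322, Dorne 1.332, Eskel 4.629, Farrow 9.911.
Rounding down gives 0, 0, 1, 1, 4, 9 = 15 seats, so the divisor must be adjusted.
With modified divisor 174.88: modified quotas Arden 1.046, Brisco 0.978, Carrow 1.481, Dorne 1.492, Eskel 5.186, Farrow 11.105.
Rounding down: Arden 1, Brisco 0, Carrow 1, Dorne 1, Eskel 5, Farrow 11 (total 19).
Arden receives 1.

1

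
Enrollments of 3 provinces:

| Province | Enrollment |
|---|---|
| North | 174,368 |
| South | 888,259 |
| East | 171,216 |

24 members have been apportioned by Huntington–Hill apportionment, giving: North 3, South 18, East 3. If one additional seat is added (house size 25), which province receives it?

Priority for the next seat is population ÷ (√(s·(s+1))).
Priorities: North 50335.706, South 48031.546, East 49425.802.
Highest priority: North.

North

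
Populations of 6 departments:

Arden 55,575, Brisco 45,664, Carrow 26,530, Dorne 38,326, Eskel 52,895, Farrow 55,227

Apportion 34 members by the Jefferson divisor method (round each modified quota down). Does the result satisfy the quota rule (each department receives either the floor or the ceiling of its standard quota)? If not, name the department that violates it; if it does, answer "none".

Standard quotas: Arden 6.891, Brisco 5.662, Carrow 3.289, Dorne 4.752, Eskel 6.558, Farrow 6.848.
Jefferson allocation: Arden 7, Brisco 6, Carrow 3, Dorne 5, Eskel 6, Farrow 7.
Every allocation lies between the lower and upper quota.

none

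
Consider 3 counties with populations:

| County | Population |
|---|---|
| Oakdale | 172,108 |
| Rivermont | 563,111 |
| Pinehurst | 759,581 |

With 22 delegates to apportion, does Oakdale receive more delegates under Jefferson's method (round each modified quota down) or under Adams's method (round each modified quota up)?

Adams

Jefferson: Oakdale 2, Rivermont 8, Pinehurst 12.
Adams: Oakdale 3, Rivermont 8, Pinehurst 11.
Oakdale gets 2 under Jefferson and 3 under Adams.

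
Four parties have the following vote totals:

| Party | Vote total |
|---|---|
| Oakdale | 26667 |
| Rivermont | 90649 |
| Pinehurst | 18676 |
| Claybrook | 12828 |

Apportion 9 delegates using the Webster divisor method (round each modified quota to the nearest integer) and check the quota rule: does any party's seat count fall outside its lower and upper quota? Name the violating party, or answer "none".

Standard quotas: Oakdale 1.613, Rivermont 5.482, Pinehurst 1.129, Claybrook 0.776.
Webster allocation: Oakdale 2, Rivermont 5, Pinehurst 1, Claybrook 1.
Every allocation lies between the lower and upper quota.

none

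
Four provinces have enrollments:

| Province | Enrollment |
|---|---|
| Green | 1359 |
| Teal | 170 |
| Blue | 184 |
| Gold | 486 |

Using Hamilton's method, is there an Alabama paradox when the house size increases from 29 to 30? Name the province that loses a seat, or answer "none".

At 29 seats: Green 18, Teal 2, Blue 3, Gold 6.
At 30 seats: Green 19, Teal 2, Blue 2, Gold 7.
Blue drops from 3 to 2.

Blue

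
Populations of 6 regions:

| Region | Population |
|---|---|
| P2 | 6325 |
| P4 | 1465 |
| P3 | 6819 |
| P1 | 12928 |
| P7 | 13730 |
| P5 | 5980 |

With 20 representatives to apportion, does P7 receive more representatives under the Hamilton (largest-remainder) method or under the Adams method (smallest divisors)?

Hamilton: P2 3, P4 1, P3 3, P1 5, P7 6, P5 2.
Adams: P2 3, P4 1, P3 3, P1 5, P7 5, P5 3.
P7 gets 6 under Hamilton and 5 under Adams.

Hamilton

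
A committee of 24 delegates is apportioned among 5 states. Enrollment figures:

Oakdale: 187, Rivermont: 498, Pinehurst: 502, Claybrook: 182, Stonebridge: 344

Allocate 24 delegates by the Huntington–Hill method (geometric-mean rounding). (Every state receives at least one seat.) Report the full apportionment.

With divisor 75: modified quotas Oakdale 2.493, Rivermont 6.640, Pinehurst 6.693, Claybrook 2.427, Stonebridge 4.587.
Geometric-mean thresholds: Oakdale √(2·3)=2.449, Rivermont √(6·7)=6.481, Pinehurst √(6·7)=6.481, Claybrook √(2·3)=2.449, Stonebridge √(4·5)=4.472.
Each quota rounded against its threshold gives Oakdale 3, Rivermont 7, Pinehurst 7, Claybrook 2, Stonebridge 5 (total 24).

Oakdale 3, Rivermont 7, Pinehurst 7, Claybrook 2, Stonebridge 5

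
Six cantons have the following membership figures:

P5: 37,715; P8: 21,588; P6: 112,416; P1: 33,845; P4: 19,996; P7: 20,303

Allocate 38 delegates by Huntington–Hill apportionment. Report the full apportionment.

P5: 6; P8: 3; P6: 18; P1: 5; P4: 3; P7: 3

With divisor 6329: modified quotas P5 5.959, P8 3.411, P6 17.762, P1 5.348, P4 3.159, P7 3.208.
Geometric-mean thresholds: P5 √(5·6)=5.477, P8 √(3·4)=3.464, P6 √(17·18)=17.493, P1 √(5·6)=5.477, P4 √(3·4)=3.464, P7 √(3·4)=3.464.
Each quota rounded against its threshold gives P5 6, P8 3, P6 18, P1 5, P4 3, P7 3 (total 38).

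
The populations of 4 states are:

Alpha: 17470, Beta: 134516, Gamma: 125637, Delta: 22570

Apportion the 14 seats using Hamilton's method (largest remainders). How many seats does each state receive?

The standard divisor is 300193/14 ≈ 21442.357.
Standard quotas: Alpha 0.8147, Beta 6.2734, Gamma 5.8593, Delta 1.0526.
Lower quotas: Alpha 0, Beta 6, Gamma 5, Delta 1 (sum 12, leaving 2 seats).
Remainders in descending order: Gamma 0.8593, Alpha 0.8147, Beta 0.2734, Delta 0.0526.
Largest remainders: Gamma, Alpha receive the extra seats.

Alpha=1, Beta=6, Gamma=6, Delta=1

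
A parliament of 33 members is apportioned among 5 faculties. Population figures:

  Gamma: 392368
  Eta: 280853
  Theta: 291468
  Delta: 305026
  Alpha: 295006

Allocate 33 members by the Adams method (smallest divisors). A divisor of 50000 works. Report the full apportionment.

With modified divisor 50000: modified quotas Gamma 7.847, Eta 5.617, Theta 5.829, Delta 6.101, Alpha 5.900.
Rounding up: Gamma 8, Eta 6, Theta 6, Delta 7, Alpha 6 (total 33).

Gamma 8, Eta 6, Theta 6, Delta 7, Alpha 6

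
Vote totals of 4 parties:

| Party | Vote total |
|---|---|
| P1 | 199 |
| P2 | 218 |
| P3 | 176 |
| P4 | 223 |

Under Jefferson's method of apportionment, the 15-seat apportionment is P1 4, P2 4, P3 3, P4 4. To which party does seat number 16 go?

P4

Priority for the next seat is population ÷ (current seats + 1).
Priorities: P1 39.800, P2 43.600, P3 44.000, P4 44.600.
Highest priority: P4.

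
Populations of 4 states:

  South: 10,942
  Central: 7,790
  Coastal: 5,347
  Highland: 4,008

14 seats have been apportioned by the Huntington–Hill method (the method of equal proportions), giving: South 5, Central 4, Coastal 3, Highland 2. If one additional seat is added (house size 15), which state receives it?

Priority for the next seat is population ÷ (√(s·(s+1))).
Priorities: South 1997.727, Central 1741.897, Coastal 1543.546, Highland 1636.259.
Highest priority: South.

South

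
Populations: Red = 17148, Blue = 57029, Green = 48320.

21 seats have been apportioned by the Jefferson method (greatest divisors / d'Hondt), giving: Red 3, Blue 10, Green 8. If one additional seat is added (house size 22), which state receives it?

Priority for the next seat is population ÷ (current seats + 1).
Priorities: Red 4287.000, Blue 5184.455, Green 5368.889.
Highest priority: Green.

Green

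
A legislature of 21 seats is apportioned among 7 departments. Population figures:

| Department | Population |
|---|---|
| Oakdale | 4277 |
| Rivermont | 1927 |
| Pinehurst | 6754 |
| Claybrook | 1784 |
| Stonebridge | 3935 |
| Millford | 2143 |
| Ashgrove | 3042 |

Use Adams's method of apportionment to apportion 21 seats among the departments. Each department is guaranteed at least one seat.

Oakdale 4, Rivermont 2, Pinehurst 5, Claybrook 2, Stonebridge 3, Millford 2, Ashgrove 3

Standard divisor 23862/21 ≈ 1136.286; standard quotas: Oakdale 3.764, Rivermont 1.696, Pinehurst 5.944, Claybrook 1.570, Stonebridge 3.463, Millford 1.886, Ashgrove 2.677.
Rounding up gives 4, 2, 6, 2, 4, 2, 3 = 23 seats, so the divisor must be adjusted.
With modified divisor 1400: modified quotas Oakdale 3.055, Rivermont 1.376, Pinehurst 4.824, Claybrook 1.274, Stonebridge 2.811, Millford 1.531, Ashgrove 2.173.
Rounding up: Oakdale 4, Rivermont 2, Pinehurst 5, Claybrook 2, Stonebridge 3, Millford 2, Ashgrove 3 (total 21).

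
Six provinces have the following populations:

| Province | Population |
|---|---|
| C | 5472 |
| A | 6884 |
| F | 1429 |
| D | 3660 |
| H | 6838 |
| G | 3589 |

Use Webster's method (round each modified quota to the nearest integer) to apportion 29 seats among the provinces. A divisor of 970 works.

C=6; A=7; F=1; D=4; H=7; G=4

With modified divisor 970: modified quotas C 5.641, A 7.097, F 1.473, D 3.773, H 7.049, G 3.700.
Rounding to the nearest integer: C 6, A 7, F 1, D 4, H 7, G 4 (total 29).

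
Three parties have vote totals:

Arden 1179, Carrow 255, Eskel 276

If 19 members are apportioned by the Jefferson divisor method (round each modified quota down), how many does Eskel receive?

Standard divisor 1710/19 ≈ 90; standard quotas: Arden 13.100, Carrow 2.833, Eskel 3.067.
Rounding down gives 13, 2, 3 = 18 seats, so the divisor must be adjusted.
With modified divisor 84.37: modified quotas Arden 13.974, Carrow 3.022, Eskel 3.271.
Rounding down: Arden 13, Carrow 3, Eskel 3 (total 19).
Eskel receives 3.

3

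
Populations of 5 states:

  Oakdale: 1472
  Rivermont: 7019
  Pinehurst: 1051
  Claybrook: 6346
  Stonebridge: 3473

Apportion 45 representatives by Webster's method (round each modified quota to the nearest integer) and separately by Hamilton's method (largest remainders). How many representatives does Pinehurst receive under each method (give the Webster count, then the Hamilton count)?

2 and 3

Webster: Oakdale 3, Rivermont 17, Pinehurst 2, Claybrook 15, Stonebridge 8.
Hamilton: Oakdale 3, Rivermont 16, Pinehurst 3, Claybrook 15, Stonebridge 8.
Pinehurst gets 2 under Webster and 3 under Hamilton.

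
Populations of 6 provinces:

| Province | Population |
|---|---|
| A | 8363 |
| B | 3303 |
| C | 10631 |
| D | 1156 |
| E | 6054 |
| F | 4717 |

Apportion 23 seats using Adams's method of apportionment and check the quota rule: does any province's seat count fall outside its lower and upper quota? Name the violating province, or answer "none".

Standard quotas: A 5.620, B 2.220, C 7.144, D 0.777, E 4.069, F 3.170.
Adams allocation: A 6, B 2, C 7, D 1, E 4, F 3.
Every allocation lies between the lower and upper quota.

none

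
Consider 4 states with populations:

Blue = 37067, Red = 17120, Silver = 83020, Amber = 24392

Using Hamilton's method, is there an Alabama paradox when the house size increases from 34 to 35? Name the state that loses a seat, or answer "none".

At 34 seats: Blue 8, Red 4, Silver 17, Amber 5.
At 35 seats: Blue 8, Red 4, Silver 18, Amber 5.
No state's allocation decreased.

none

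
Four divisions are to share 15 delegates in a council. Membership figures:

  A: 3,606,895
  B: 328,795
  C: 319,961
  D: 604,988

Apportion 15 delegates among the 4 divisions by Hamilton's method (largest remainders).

A 11, B 1, C 1, D 2

Total 4860639; standard divisor 4860639/15 ≈ 324042.6.
Standard quotas: A 11.1309, B 1.0147, C 0.9874, D 1.8670.
Lower quotas: A 11, B 1, C 0, D 1 (sum 13, leaving 2 seats).
Remainders in descending order: C 0.9874, D 0.8670, A 0.1309, B 0.0147.
Largest remainders: C, D receive the extra seats.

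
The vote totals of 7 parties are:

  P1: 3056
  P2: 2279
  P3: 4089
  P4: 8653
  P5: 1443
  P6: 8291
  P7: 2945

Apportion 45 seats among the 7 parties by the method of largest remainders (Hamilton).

P1: 5; P2: 3; P3: 6; P4: 13; P5: 2; P6: 12; P7: 4

Total 30756; standard divisor 30756/45 ≈ 683.467.
Standard quotas: P1 4.4713, P2 3.3345, P3 5.9827, P4 12.6605, P5 2.1113, P6 12.1308, P7 4.3089.
Lower quotas: P1 4, P2 3, P3 5, P4 12, P5 2, P6 12, P7 4 (sum 42, leaving 3 seats).
Remainders in descending order: P3 0.9827, P4 0.6605, P1 0.4713, P2 0.3345, P7 0.3089, P6 0.1308, P5 0.1113.
The surplus seats go to P3, P4, P1.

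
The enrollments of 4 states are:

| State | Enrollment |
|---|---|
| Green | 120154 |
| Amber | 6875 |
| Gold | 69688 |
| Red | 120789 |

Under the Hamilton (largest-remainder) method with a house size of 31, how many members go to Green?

12

The standard divisor is 317506/31 ≈ 10242.129.
Standard quotas: Green 11.7313, Amber 0.6712, Gold 6.8041, Red 11.7933.
Lower quotas: Green 11, Amber 0, Gold 6, Red 11 (sum 28, leaving 3 seats).
Remainders in descending order: Gold 0.8041, Red 0.7933, Green 0.7313, Amber 0.6712.
The surplus seats go to Gold, Red, Green.
Green receives 12.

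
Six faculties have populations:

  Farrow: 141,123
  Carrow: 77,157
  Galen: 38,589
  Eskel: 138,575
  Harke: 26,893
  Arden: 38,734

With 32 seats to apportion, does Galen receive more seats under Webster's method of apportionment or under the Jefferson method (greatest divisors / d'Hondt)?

Webster: Farrow 10, Carrow 5, Galen 3, Eskel 9, Harke 2, Arden 3.
Jefferson: Farrow 10, Carrow 5, Galen 2, Eskel 10, Harke 2, Arden 3.
Galen gets 3 under Webster and 2 under Jefferson.

Webster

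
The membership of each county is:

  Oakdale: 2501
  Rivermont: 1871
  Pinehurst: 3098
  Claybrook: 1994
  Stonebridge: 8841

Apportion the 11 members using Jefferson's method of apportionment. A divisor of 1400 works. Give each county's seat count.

With modified divisor 1400: modified quotas Oakdale 1.786, Rivermont 1.336, Pinehurst 2.213, Claybrook 1.424, Stonebridge 6.315.
Rounding down: Oakdale 1, Rivermont 1, Pinehurst 2, Claybrook 1, Stonebridge 6 (total 11).

Oakdale 1, Rivermont 1, Pinehurst 2, Claybrook 1, Stonebridge 6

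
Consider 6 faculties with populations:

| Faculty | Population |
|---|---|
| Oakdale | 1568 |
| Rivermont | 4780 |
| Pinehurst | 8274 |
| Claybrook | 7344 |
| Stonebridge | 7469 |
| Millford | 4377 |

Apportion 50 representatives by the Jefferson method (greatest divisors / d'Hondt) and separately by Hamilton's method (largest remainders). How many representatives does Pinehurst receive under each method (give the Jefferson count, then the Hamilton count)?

Jefferson: Oakdale 2, Rivermont 7, Pinehurst 13, Claybrook 11, Stonebridge 11, Millford 6.
Hamilton: Oakdale 2, Rivermont 7, Pinehurst 12, Claybrook 11, Stonebridge 11, Millford 7.
Pinehurst gets 13 under Jefferson and 12 under Hamilton.

13 and 12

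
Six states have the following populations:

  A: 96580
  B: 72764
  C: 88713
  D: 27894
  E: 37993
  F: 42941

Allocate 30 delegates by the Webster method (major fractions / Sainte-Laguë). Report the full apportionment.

A 8; B 6; C 7; D 2; E 3; F 4

Standard divisor 366885/30 ≈ 12229.5; standard quotas: A 7.897, B 5.950, C 7.254, D 2.281, E 3.107, F 3.511.
Rounding to the nearest integer gives A 8, B 6, C 7, D 2, E 3, F 4 — total 30, matching the house size, so no adjustment is needed.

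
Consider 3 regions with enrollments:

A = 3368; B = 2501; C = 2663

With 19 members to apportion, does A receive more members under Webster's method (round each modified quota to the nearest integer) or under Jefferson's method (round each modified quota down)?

Webster: A 7, B 6, C 6.
Jefferson: A 8, B 5, C 6.
A gets 7 under Webster and 8 under Jefferson.

Jefferson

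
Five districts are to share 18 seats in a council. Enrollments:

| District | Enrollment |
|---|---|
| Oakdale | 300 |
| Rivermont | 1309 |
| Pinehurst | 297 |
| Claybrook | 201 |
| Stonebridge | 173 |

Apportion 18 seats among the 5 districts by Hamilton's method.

Total 2280; standard divisor 2280/18 ≈ 126.667.
Standard quotas: Oakdale 2.368, Rivermont 10.334, Pinehurst 2.345, Claybrook 1.587, Stonebridge 1.366.
Lower quotas: Oakdale 2, Rivermont 10, Pinehurst 2, Claybrook 1, Stonebridge 1 (sum 16, leaving 2 seats).
Remainders in descending order: Claybrook 0.587, Oakdale 0.368, Stonebridge 0.366, Pinehurst 0.345, Rivermont 0.334.
Largest remainders: Claybrook, Oakdale receive the extra seats.

Oakdale 3, Rivermont 10, Pinehurst 2, Claybrook 2, Stonebridge 1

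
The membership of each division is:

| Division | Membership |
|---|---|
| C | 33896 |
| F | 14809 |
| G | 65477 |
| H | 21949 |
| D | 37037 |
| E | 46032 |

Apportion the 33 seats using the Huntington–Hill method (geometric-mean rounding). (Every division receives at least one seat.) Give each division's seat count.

C=5, F=2, G=10, H=3, D=6, E=7

With divisor 6549: modified quotas C 5.176, F 2.261, G 9.998, H 3.352, D 5.655, E 7.029.
Geometric-mean thresholds: C √(5·6)=5.477, F √(2·3)=2.449, G √(9·10)=9.487, H √(3·4)=3.464, D √(5·6)=5.477, E √(7·8)=7.483.
Each quota rounded against its threshold gives C 5, F 2, G 10, H 3, D 6, E 7 (total 33).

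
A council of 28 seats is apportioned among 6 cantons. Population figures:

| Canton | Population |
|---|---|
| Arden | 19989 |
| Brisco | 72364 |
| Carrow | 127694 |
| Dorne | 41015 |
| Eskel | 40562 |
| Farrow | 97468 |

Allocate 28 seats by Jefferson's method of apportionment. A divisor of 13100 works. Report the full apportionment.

Arden=1, Brisco=5, Carrow=9, Dorne=3, Eskel=3, Farrow=7

With modified divisor 13100: modified quotas Arden 1.526, Brisco 5.524, Carrow 9.748, Dorne 3.131, Eskel 3.096, Farrow 7.440.
Rounding down: Arden 1, Brisco 5, Carrow 9, Dorne 3, Eskel 3, Farrow 7 (total 28).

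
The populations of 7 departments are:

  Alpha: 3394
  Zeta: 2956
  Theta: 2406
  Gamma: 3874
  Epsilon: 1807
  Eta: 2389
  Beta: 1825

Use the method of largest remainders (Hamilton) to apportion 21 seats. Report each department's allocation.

Alpha: 4, Zeta: 3, Theta: 3, Gamma: 4, Epsilon: 2, Eta: 3, Beta: 2

Standard divisor: 18651 ÷ 21 ≈ 888.143.
Standard quotas: Alpha 3.821, Zeta 3.328, Theta 2.709, Gamma 4.362, Epsilon 2.035, Eta 2.690, Beta 2.055.
Lower quotas: Alpha 3, Zeta 3, Theta 2, Gamma 4, Epsilon 2, Eta 2, Beta 2 (sum 18, leaving 3 seats).
Remainders in descending order: Alpha 0.821, Theta 0.709, Eta 0.690, Gamma 0.362, Zeta 0.328, Beta 0.055, Epsilon 0.035.
The surplus seats go to Alpha, Theta, Eta.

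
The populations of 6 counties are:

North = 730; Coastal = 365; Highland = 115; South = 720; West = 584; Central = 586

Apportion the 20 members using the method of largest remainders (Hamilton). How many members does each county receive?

North 5, Coastal 2, Highland 1, South 4, West 4, Central 4

Total 3100; standard divisor 3100/20 = 155.
Standard quotas: North 4.710, Coastal 2.355, Highland 0.742, South 4.645, West 3.768, Central 3.781.
Lower quotas: North 4, Coastal 2, Highland 0, South 4, West 3, Central 3 (sum 16, leaving 4 seats).
Remainders in descending order: Central 0.781, West 0.768, Highland 0.742, North 0.710, South 0.645, Coastal 0.355.
The surplus seats go to Central, West, Highland, North.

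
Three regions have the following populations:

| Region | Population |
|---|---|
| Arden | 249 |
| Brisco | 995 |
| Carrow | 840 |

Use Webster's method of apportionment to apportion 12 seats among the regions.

Standard divisor 2084/12 ≈ 173.667; standard quotas: Arden 1.434, Brisco 5.729, Carrow 4.837.
Rounding to the nearest integer gives Arden 1, Brisco 6, Carrow 5 — total 12, matching the house size, so no adjustment is needed.

Arden: 1, Brisco: 6, Carrow: 5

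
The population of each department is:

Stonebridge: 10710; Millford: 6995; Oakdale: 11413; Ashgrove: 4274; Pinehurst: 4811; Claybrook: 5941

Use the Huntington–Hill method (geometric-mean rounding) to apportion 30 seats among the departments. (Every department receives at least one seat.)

Stonebridge 7; Millford 5; Oakdale 8; Ashgrove 3; Pinehurst 3; Claybrook 4

With divisor 1478: modified quotas Stonebridge 7.246, Millford 4.733, Oakdale 7.722, Ashgrove 2.892, Pinehurst 3.255, Claybrook 4.020.
Geometric-mean thresholds: Stonebridge √(7·8)=7.483, Millford √(4·5)=4.472, Oakdale √(7·8)=7.483, Ashgrove √(2·3)=2.449, Pinehurst √(3·4)=3.464, Claybrook √(4·5)=4.472.
Each quota rounded against its threshold gives Stonebridge 7, Millford 5, Oakdale 8, Ashgrove 3, Pinehurst 3, Claybrook 4 (total 30).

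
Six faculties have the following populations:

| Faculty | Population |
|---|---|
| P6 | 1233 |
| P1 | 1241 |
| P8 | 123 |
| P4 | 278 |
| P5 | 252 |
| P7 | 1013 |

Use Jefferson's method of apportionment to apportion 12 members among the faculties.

Standard divisor 4140/12 ≈ 345; standard quotas: P6 3.574, P1 3.597, P8 0.357, P4 0.806, P5 0.730, P7 2.936.
Rounding down gives 3, 3, 0, 0, 0, 2 = 8 seats, so the divisor must be adjusted.
With modified divisor 270: modified quotas P6 4.567, P1 4.596, P8 0.456, P4 1.030, P5 0.933, P7 3.752.
Rounding down: P6 4, P1 4, P8 0, P4 1, P5 0, P7 3 (total 12).

P6=4; P1=4; P8=0; P4=1; P5=0; P7=3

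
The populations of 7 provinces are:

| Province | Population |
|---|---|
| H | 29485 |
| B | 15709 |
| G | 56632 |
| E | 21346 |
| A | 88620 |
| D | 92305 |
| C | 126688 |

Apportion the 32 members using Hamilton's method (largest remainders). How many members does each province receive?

H 2, B 1, G 4, E 2, A 7, D 7, C 9

Total 430785; standard divisor 430785/32 ≈ 13462.031.
Standard quotas: H 2.1902, B 1.1669, G 4.2068, E 1.5856, A 6.5830, D 6.8567, C 9.4108.
Lower quotas: H 2, B 1, G 4, E 1, A 6, D 6, C 9 (sum 29, leaving 3 seats).
Remainders in descending order: D 0.8567, E 0.5856, A 0.5830, C 0.4108, G 0.2068, H 0.1902, B 0.1669.
The surplus seats go to D, E, A.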